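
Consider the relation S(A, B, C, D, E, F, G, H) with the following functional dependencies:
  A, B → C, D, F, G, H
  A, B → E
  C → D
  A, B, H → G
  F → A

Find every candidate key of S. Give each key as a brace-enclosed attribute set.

{A, B}, {B, F}

Attributes never on any right-hand side: {B} — every candidate key must contain it.
{A, B} is a candidate key since {A, B}⁺ = {A, B, C, D, E, F, G, H} covers every attribute.
{B, F} is a candidate key since {B, F}⁺ = {A, B, C, D, E, F, G, H} covers every attribute.
No proper subset of any of these is a key, and no other minimal superkey exists.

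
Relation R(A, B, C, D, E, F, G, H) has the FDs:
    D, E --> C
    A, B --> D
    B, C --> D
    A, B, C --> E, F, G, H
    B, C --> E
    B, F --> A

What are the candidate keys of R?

{B} never appears on the right of any FD, so every key must include it.
{A, B, C}⁺ = {A, B, C, D, E, F, G, H} — all of the relation — so {A, B, C} is a candidate key.
{A, B, E}⁺ = {A, B, C, D, E, F, G, H} — all of the relation — so {A, B, E} is a candidate key.
{B, C, F}⁺ = {A, B, C, D, E, F, G, H} — all of the relation — so {B, C, F} is a candidate key.
{B, E, F}⁺ = {A, B, C, D, E, F, G, H} — all of the relation — so {B, E, F} is a candidate key.
Any other superkey properly contains one of these, so there are no further candidate keys.

{A, B, C}, {A, B, E}, {B, C, F}, {B, E, F}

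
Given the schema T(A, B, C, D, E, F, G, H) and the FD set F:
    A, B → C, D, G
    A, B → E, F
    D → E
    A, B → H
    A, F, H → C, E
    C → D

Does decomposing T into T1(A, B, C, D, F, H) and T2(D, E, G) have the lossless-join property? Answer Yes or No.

No

Common attributes: {D}; their closure is {D, E}.
T1 ⊄ {D, E} and T2 ⊄ {D, E}, so the split is lossy.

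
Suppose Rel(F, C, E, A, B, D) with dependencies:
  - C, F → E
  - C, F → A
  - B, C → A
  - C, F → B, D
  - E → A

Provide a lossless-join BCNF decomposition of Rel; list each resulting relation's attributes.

Candidate key of the original relation: {C, F}.
{A, B, C, D, E, F}: {B, C} determines {A, B, C} here but is not a superkey — split on B, C → A, giving {A, B, C} and {B, C, D, E, F}.
{A, B, C} has no BCNF violation.
{B, C, D, E, F} has no BCNF violation.

{A, B, C}; {B, C, D, E, F}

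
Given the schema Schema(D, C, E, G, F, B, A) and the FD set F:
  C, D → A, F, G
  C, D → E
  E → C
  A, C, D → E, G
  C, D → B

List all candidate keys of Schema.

No FD produces {D}, so it must be in every candidate key.
{C, D}⁺ = {A, B, C, D, E, F, G}, which is every attribute, so {C, D} is a candidate key.
{D, E}⁺ = {A, B, C, D, E, F, G}, which is every attribute, so {D, E} is a candidate key.
Any other superkey properly contains one of these, so there are no further candidate keys.

{C, D}, {D, E}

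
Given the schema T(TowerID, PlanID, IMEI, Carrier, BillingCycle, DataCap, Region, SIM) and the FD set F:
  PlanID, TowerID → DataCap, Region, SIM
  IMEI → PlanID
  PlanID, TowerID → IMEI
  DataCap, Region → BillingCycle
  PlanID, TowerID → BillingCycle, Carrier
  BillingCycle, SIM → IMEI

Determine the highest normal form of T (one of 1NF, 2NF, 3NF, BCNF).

3NF

Candidate keys: {BillingCycle, SIM, TowerID}, {DataCap, Region, SIM, TowerID}, {IMEI, TowerID}, {PlanID, TowerID}. Prime attributes: {BillingCycle, DataCap, IMEI, PlanID, Region, SIM, TowerID}.
For IMEI → PlanID we have {IMEI}⁺ = {IMEI, PlanID}; {IMEI} is not a superkey, so BCNF fails.
But every attribute on its right side ({PlanID}) is prime, and the same holds for every other non-superkey FD, so 3NF still holds.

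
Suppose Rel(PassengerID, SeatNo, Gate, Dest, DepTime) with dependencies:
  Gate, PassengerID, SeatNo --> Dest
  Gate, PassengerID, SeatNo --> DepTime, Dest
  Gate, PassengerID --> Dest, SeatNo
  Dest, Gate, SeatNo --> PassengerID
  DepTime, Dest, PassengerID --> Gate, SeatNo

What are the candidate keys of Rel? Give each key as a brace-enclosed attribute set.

Closure of {Gate, PassengerID} is {DepTime, Dest, Gate, PassengerID, SeatNo}, the whole schema; {Gate, PassengerID} is a candidate key.
Closure of {DepTime, Dest, PassengerID} is {DepTime, Dest, Gate, PassengerID, SeatNo}, the whole schema; {DepTime, Dest, PassengerID} is a candidate key.
Closure of {Dest, Gate, SeatNo} is {DepTime, Dest, Gate, PassengerID, SeatNo}, the whole schema; {Dest, Gate, SeatNo} is a candidate key.
No proper subset of any of these is a key, and no other minimal superkey exists.

{DepTime, Dest, PassengerID}, {Dest, Gate, SeatNo}, {Gate, PassengerID}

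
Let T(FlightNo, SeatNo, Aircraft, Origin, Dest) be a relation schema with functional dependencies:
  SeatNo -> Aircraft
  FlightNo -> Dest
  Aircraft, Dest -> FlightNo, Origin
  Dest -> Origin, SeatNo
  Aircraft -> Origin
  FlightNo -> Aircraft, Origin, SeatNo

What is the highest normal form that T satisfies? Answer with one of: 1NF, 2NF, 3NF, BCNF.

2NF

Candidate keys: {Dest}, {FlightNo}. Prime attributes: {Dest, FlightNo}.
SeatNo -> Aircraft: {SeatNo}⁺ = {Aircraft, Origin, SeatNo}, which is not all of the attributes, so the left side is not a superkey — BCNF is violated.
SeatNo -> Aircraft has non-prime {Aircraft} on the right and a non-superkey on the left, so 3NF fails.
All keys have size 1, which rules out partial dependencies — 2NF is satisfied.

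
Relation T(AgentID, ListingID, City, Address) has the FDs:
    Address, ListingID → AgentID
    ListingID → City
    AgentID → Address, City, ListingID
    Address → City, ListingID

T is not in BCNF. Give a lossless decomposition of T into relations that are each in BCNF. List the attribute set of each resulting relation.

Candidate keys of the original relation: {Address}, {AgentID}.
In {Address, AgentID, City, ListingID}, {ListingID} is not a superkey ({ListingID}⁺ restricted to this set is {City, ListingID}), so split on ListingID → City into {City, ListingID} and {Address, AgentID, ListingID}.
{City, ListingID} has no BCNF violation.
{Address, AgentID, ListingID} has no BCNF violation.

{Address, AgentID, ListingID}; {City, ListingID}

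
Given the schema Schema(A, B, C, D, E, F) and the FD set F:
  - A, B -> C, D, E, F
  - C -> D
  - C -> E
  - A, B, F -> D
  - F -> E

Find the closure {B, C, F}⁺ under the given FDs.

Start with {B, C, F}.
C -> D applies; add {D} → now {B, C, D, F}.
C -> E applies; add {E} → now {B, C, D, E, F}.
No further FD applies.

{B, C, D, E, F}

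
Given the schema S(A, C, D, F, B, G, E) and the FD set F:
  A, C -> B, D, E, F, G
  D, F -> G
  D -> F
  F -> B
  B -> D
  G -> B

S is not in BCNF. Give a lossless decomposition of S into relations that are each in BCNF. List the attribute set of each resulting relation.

Candidate key of the original relation: {A, C}.
{A, B, C, D, E, F, G}: {D, F} determines {B, D, F, G} here but is not a superkey — split on D, F -> B, G, giving {B, D, F, G} and {A, C, D, E, F}.
{B, D, F, G}: every determinant is a superkey — BCNF.
{A, C, D, E, F}: {D} determines {D, F} here but is not a superkey — split on D -> F, giving {D, F} and {A, C, D, E}.
{D, F}: every determinant is a superkey — BCNF.
{A, C, D, E}: every determinant is a superkey — BCNF.

{A, C, D, E}; {B, D, F, G}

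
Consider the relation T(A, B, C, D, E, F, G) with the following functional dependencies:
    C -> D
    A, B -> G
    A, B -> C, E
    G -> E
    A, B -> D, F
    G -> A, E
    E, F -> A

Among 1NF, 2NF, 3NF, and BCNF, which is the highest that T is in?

Candidate keys: {A, B}, {B, E, F}, {B, G}. Prime attributes: {A, B, E, F, G}.
C -> D breaks BCNF: {C}⁺ = {C, D}, so {C} is not a superkey.
C -> D has non-prime {D} on the right and a non-superkey on the left, so 3NF fails.
Checking every proper subset of each key, none determines a non-prime attribute — 2NF is satisfied.

2NF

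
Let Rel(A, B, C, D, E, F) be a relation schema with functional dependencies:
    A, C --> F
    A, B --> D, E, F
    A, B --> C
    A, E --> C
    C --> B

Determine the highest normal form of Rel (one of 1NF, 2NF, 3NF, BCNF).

3NF

Candidate keys: {A, B}, {A, C}, {A, E}. Prime attributes: {A, B, C, E}.
C --> B: {C}⁺ = {B, C}, which is not all of the attributes, so the left side is not a superkey — BCNF is violated.
But every attribute on its right side ({B}) is prime, and the same holds for every other non-superkey FD, so 3NF still holds.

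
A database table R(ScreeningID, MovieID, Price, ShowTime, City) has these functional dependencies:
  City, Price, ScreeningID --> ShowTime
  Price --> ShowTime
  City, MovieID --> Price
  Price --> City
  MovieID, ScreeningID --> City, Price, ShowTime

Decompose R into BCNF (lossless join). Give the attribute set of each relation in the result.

Candidate key of the original relation: {MovieID, ScreeningID}.
{City, MovieID, Price, ScreeningID, ShowTime}: {City, Price, ScreeningID} determines {City, Price, ScreeningID, ShowTime} here but is not a superkey — split on City, Price, ScreeningID --> ShowTime, giving {City, Price, ScreeningID, ShowTime} and {City, MovieID, Price, ScreeningID}.
{City, Price, ScreeningID, ShowTime}: {Price} determines {City, Price, ShowTime} here but is not a superkey — split on Price --> City, ShowTime, giving {City, Price, ShowTime} and {Price, ScreeningID}.
{City, Price, ShowTime}: every determinant is a superkey — BCNF.
{Price, ScreeningID}: every determinant is a superkey — BCNF.
{City, MovieID, Price, ScreeningID}: {Price} determines {City, Price} here but is not a superkey — split on Price --> City, giving {City, Price} and {MovieID, Price, ScreeningID}.
{City, Price}: every determinant is a superkey — BCNF.
{MovieID, Price, ScreeningID}: every determinant is a superkey — BCNF.

{City, Price, ShowTime}; {MovieID, Price, ScreeningID}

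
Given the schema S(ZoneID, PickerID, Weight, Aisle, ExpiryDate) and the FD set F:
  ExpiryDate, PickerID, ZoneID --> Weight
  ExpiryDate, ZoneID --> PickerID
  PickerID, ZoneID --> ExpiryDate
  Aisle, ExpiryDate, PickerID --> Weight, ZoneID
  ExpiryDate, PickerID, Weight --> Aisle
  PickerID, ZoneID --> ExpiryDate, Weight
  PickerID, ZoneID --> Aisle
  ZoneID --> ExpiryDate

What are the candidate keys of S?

{ZoneID} is a candidate key since {ZoneID}⁺ = {Aisle, ExpiryDate, PickerID, Weight, ZoneID} covers every attribute.
{Aisle, ExpiryDate, PickerID} is a candidate key since {Aisle, ExpiryDate, PickerID}⁺ = {Aisle, ExpiryDate, PickerID, Weight, ZoneID} covers every attribute.
{ExpiryDate, PickerID, Weight} is a candidate key since {ExpiryDate, PickerID, Weight}⁺ = {Aisle, ExpiryDate, PickerID, Weight, ZoneID} covers every attribute.
These are minimal and exhaustive — every other superkey contains one of them.

{Aisle, ExpiryDate, PickerID}, {ExpiryDate, PickerID, Weight}, {ZoneID}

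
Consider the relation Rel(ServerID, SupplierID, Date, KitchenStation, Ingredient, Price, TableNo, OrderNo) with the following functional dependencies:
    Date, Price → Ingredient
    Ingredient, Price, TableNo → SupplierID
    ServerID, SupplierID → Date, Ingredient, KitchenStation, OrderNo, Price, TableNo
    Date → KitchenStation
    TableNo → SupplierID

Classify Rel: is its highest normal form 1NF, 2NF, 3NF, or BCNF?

2NF

Candidate keys: {ServerID, SupplierID}, {ServerID, TableNo}. Prime attributes: {ServerID, SupplierID, TableNo}.
Date, Price → Ingredient: {Date, Price}⁺ = {Date, Ingredient, KitchenStation, Price}, which is not all of the attributes, so the left side is not a superkey — BCNF is violated.
Date, Price → Ingredient has non-prime {Ingredient} on the right and a non-superkey on the left, so 3NF fails.
No proper subset of a key has a non-prime attribute in its closure, so there is no partial dependency; 2NF holds.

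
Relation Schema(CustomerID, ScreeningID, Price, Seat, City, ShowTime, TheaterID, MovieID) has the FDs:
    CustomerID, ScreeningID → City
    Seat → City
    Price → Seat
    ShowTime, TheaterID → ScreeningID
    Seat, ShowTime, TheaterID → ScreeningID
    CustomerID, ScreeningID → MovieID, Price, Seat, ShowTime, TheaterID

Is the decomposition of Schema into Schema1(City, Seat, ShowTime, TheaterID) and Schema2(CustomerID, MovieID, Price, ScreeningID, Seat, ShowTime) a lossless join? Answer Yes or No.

No

Common attributes: {Seat, ShowTime}; their closure is {City, Seat, ShowTime}.
The closure covers neither Schema1 nor Schema2 entirely; the join is not lossless.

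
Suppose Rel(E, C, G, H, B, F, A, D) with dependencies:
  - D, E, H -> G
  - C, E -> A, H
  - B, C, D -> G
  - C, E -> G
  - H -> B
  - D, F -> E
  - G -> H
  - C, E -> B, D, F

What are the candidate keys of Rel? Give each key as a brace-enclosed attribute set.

{C, D, F}, {C, E}

Attributes never on any right-hand side: {C} — every candidate key must contain it.
{C, E}⁺ = {A, B, C, D, E, F, G, H}, which is every attribute, so {C, E} is a candidate key.
{C, D, F}⁺ = {A, B, C, D, E, F, G, H}, which is every attribute, so {C, D, F} is a candidate key.
Any other superkey properly contains one of these, so there are no further candidate keys.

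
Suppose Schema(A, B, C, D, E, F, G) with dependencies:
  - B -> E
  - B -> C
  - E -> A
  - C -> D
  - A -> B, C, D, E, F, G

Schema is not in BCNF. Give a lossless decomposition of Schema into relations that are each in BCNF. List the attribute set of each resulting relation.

Candidate keys of the original relation: {A}, {B}, {E}.
{A, B, C, D, E, F, G}: {C} determines {C, D} here but is not a superkey — split on C -> D, giving {C, D} and {A, B, C, E, F, G}.
{C, D} has no BCNF violation.
{A, B, C, E, F, G} has no BCNF violation.

{A, B, C, E, F, G}; {C, D}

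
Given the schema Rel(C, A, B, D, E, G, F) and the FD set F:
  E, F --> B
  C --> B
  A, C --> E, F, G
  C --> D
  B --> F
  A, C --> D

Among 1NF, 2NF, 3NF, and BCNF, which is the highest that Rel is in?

1NF

Candidate key: {A, C}. Prime attributes: {A, C}.
For E, F --> B we have {E, F}⁺ = {B, E, F}; {E, F} is not a superkey, so BCNF fails.
E, F --> B determines the non-prime attribute {B} from a non-superkey — 3NF is violated.
Since {C} ⊂ {A, C} and {C}⁺ ⊇ {B, D, F} with {B, D, F} non-prime, there is a partial dependency; 2NF fails.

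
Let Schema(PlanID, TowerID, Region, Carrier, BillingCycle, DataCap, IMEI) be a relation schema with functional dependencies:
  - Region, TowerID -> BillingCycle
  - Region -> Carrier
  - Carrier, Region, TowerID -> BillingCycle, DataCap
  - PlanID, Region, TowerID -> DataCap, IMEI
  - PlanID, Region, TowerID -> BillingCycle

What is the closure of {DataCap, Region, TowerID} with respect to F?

Start with {DataCap, Region, TowerID}.
Region, TowerID -> BillingCycle applies; add {BillingCycle} → now {BillingCycle, DataCap, Region, TowerID}.
Region -> Carrier applies; add {Carrier} → now {BillingCycle, Carrier, DataCap, Region, TowerID}.
No further FD applies.

{BillingCycle, Carrier, DataCap, Region, TowerID}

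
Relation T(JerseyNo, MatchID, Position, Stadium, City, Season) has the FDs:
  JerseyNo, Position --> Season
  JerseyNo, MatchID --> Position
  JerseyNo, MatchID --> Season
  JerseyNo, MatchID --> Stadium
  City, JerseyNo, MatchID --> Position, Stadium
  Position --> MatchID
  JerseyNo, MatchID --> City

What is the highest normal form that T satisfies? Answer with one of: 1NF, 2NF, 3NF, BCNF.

3NF

Candidate keys: {JerseyNo, MatchID}, {JerseyNo, Position}. Prime attributes: {JerseyNo, MatchID, Position}.
Position --> MatchID breaks BCNF: {Position}⁺ = {MatchID, Position}, so {Position} is not a superkey.
Since {MatchID} ⊆ prime attributes and every other non-superkey FD also has a prime right side, the schema is in 3NF.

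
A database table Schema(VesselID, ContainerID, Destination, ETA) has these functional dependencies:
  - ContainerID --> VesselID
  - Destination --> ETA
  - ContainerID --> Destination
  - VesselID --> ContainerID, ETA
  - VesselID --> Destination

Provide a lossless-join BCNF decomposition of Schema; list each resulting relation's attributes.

Candidate keys of the original relation: {ContainerID}, {VesselID}.
Within {ContainerID, Destination, ETA, VesselID}: {Destination}⁺ ∩ {ContainerID, Destination, ETA, VesselID} = {Destination, ETA}, not the whole set, so Destination --> ETA violates BCNF; decompose into {Destination, ETA} and {ContainerID, Destination, VesselID}.
{Destination, ETA}: every determinant is a superkey — BCNF.
{ContainerID, Destination, VesselID}: every determinant is a superkey — BCNF.

{ContainerID, Destination, VesselID}; {Destination, ETA}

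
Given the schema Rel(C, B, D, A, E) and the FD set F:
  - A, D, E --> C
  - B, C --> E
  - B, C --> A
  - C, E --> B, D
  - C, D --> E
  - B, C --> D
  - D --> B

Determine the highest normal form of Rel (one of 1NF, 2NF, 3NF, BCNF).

Candidate keys: {A, D, E}, {B, C}, {C, D}, {C, E}. Prime attributes: {A, B, C, D, E}.
D --> B: {D}⁺ = {B, D}, which is not all of the attributes, so the left side is not a superkey — BCNF is violated.
But every attribute on its right side ({B}) is prime, and the same holds for every other non-superkey FD, so 3NF still holds.

3NF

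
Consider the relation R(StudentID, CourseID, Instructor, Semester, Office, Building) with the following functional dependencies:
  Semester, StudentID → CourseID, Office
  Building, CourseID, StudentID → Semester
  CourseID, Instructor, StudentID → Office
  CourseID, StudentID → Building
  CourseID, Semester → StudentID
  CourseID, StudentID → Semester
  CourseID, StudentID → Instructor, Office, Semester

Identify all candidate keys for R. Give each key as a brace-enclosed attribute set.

Closure of {CourseID, Semester} is {Building, CourseID, Instructor, Office, Semester, StudentID}, the whole schema; {CourseID, Semester} is a candidate key.
Closure of {CourseID, StudentID} is {Building, CourseID, Instructor, Office, Semester, StudentID}, the whole schema; {CourseID, StudentID} is a candidate key.
Closure of {Semester, StudentID} is {Building, CourseID, Instructor, Office, Semester, StudentID}, the whole schema; {Semester, StudentID} is a candidate key.
These are minimal and exhaustive — every other superkey contains one of them.

{CourseID, Semester}, {CourseID, StudentID}, {Semester, StudentID}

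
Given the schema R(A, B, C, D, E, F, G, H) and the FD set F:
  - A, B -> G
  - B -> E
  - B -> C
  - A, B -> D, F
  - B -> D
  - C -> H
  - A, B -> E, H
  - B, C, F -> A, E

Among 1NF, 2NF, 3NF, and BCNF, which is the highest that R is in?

Candidate keys: {A, B}, {B, F}. Prime attributes: {A, B, F}.
B -> E: {B}⁺ = {B, C, D, E, H}, which is not all of the attributes, so the left side is not a superkey — BCNF is violated.
B -> E determines the non-prime attribute {E} from a non-superkey — 3NF is violated.
Since {B} ⊂ {A, B} and {B}⁺ ⊇ {C, D, E, H} with {C, D, E, H} non-prime, there is a partial dependency; 2NF fails.

1NF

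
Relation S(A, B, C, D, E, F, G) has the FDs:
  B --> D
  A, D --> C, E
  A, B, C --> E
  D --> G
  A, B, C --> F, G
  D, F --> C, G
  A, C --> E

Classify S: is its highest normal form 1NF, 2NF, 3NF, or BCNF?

1NF

Candidate key: {A, B}. Prime attributes: {A, B}.
B --> D: {B}⁺ = {B, D, G}, which is not all of the attributes, so the left side is not a superkey — BCNF is violated.
Because {D} is non-prime and the left side of B --> D is not a superkey, the relation is not in 3NF.
The proper key subset {B} of {A, B} determines non-prime {D, G}, so the relation is not even in 2NF.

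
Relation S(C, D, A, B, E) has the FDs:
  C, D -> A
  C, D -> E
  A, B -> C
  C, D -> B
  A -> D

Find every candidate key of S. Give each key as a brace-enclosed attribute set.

{A, B}⁺ = {A, B, C, D, E}, which is every attribute, so {A, B} is a candidate key.
{A, C}⁺ = {A, B, C, D, E}, which is every attribute, so {A, C} is a candidate key.
{C, D}⁺ = {A, B, C, D, E}, which is every attribute, so {C, D} is a candidate key.
These are minimal and exhaustive — every other superkey contains one of them.

{A, B}, {A, C}, {C, D}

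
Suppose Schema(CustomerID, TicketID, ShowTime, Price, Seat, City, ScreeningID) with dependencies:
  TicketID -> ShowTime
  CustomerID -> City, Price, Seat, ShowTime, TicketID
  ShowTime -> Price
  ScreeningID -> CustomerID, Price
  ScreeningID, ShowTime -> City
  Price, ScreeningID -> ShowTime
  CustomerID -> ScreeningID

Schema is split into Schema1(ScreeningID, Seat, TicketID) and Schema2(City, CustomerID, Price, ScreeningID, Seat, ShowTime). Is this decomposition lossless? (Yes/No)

Common attributes: {ScreeningID, Seat}; their closure is {City, CustomerID, Price, ScreeningID, Seat, ShowTime, TicketID}.
Schema1 is contained in that closure, so Schema1 ∩ Schema2 -> Schema1 holds and the join is lossless.

Yes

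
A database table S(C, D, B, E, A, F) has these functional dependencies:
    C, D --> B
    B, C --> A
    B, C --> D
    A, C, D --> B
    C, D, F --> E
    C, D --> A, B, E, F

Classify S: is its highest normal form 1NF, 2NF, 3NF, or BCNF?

BCNF

Candidate keys: {B, C}, {C, D}. Prime attributes: {B, C, D}.
Each dependency's left side is a superkey — BCNF holds.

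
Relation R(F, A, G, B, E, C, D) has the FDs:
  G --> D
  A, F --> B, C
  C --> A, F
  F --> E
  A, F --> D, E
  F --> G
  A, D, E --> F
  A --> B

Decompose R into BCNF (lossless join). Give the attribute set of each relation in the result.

Candidate keys of the original relation: {A, D, E}, {A, E, G}, {A, F}, {C}.
In {A, B, C, D, E, F, G}, {G} is not a superkey ({G}⁺ restricted to this set is {D, G}), so split on G --> D into {D, G} and {A, B, C, E, F, G}.
{D, G}: every determinant is a superkey — BCNF.
In {A, B, C, E, F, G}, {F} is not a superkey ({F}⁺ restricted to this set is {E, F, G}), so split on F --> E, G into {E, F, G} and {A, B, C, F}.
{E, F, G}: every determinant is a superkey — BCNF.
In {A, B, C, F}, {A} is not a superkey ({A}⁺ restricted to this set is {A, B}), so split on A --> B into {A, B} and {A, C, F}.
{A, B}: every determinant is a superkey — BCNF.
{A, C, F}: every determinant is a superkey — BCNF.

{A, B}; {A, C, F}; {D, G}; {E, F, G}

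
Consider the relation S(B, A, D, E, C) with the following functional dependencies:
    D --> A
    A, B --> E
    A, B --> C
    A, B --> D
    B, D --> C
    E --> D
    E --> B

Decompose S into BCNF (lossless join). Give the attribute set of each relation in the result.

Candidate keys of the original relation: {A, B}, {B, D}, {E}.
{A, B, C, D, E}: {D} determines {A, D} here but is not a superkey — split on D --> A, giving {A, D} and {B, C, D, E}.
{A, D}: every determinant is a superkey — BCNF.
{B, C, D, E}: every determinant is a superkey — BCNF.

{A, D}; {B, C, D, E}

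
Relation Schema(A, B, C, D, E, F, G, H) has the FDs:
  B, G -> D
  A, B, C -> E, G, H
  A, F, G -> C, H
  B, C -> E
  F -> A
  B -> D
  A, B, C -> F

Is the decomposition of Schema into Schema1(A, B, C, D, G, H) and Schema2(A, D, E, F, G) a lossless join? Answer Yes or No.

The shared attributes are {A, D, G} and {A, D, G}⁺ = {A, D, G}.
Neither Schema1 nor Schema2 is contained in that closure, so the decomposition is lossy.

No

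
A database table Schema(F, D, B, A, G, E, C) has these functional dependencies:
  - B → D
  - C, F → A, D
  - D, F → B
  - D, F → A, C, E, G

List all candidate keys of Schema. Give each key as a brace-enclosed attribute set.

{B, F}, {C, F}, {D, F}

{F} never appears on the right of any FD, so every key must include it.
{B, F} is a candidate key since {B, F}⁺ = {A, B, C, D, E, F, G} covers every attribute.
{C, F} is a candidate key since {C, F}⁺ = {A, B, C, D, E, F, G} covers every attribute.
{D, F} is a candidate key since {D, F}⁺ = {A, B, C, D, E, F, G} covers every attribute.
These are minimal and exhaustive — every other superkey contains one of them.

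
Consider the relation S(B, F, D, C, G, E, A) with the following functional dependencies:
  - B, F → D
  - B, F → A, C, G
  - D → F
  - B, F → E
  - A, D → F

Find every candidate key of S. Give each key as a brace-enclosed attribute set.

{B, D}, {B, F}

{B} never appears on the right of any FD, so every key must include it.
Closure of {B, D} is {A, B, C, D, E, F, G}, the whole schema; {B, D} is a candidate key.
Closure of {B, F} is {A, B, C, D, E, F, G}, the whole schema; {B, F} is a candidate key.
These are minimal and exhaustive — every other superkey contains one of them.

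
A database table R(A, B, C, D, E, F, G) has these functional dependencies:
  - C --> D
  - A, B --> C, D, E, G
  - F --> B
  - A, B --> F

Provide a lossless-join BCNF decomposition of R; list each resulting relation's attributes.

Candidate keys of the original relation: {A, B}, {A, F}.
Within {A, B, C, D, E, F, G}: {C}⁺ ∩ {A, B, C, D, E, F, G} = {C, D}, not the whole set, so C --> D violates BCNF; decompose into {C, D} and {A, B, C, E, F, G}.
{C, D}: every determinant is a superkey — BCNF.
Within {A, B, C, E, F, G}: {F}⁺ ∩ {A, B, C, E, F, G} = {B, F}, not the whole set, so F --> B violates BCNF; decompose into {B, F} and {A, C, E, F, G}.
{B, F}: every determinant is a superkey — BCNF.
{A, C, E, F, G}: every determinant is a superkey — BCNF.

{A, C, E, F, G}; {B, F}; {C, D}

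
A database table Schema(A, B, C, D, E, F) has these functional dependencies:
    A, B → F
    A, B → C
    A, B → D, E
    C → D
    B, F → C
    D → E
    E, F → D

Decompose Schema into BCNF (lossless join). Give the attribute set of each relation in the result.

Candidate key of the original relation: {A, B}.
In {A, B, C, D, E, F}, {C} is not a superkey ({C}⁺ restricted to this set is {C, D, E}), so split on C → D, E into {C, D, E} and {A, B, C, F}.
In {C, D, E}, {D} is not a superkey ({D}⁺ restricted to this set is {D, E}), so split on D → E into {D, E} and {C, D}.
{D, E} is in BCNF.
{C, D} is in BCNF.
In {A, B, C, F}, {B, F} is not a superkey ({B, F}⁺ restricted to this set is {B, C, F}), so split on B, F → C into {B, C, F} and {A, B, F}.
{B, C, F} is in BCNF.
{A, B, F} is in BCNF.

{A, B, F}; {B, C, F}; {C, D}; {D, E}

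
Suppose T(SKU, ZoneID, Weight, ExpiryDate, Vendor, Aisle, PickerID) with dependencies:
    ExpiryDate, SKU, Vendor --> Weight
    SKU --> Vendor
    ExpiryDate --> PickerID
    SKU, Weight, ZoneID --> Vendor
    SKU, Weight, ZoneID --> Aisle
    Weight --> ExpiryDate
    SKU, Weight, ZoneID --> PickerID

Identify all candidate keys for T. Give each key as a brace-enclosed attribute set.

{ExpiryDate, SKU, ZoneID}, {SKU, Weight, ZoneID}

{SKU, ZoneID} never appear on the right of any FD, so every key must include all of them.
{ExpiryDate, SKU, ZoneID}⁺ = {Aisle, ExpiryDate, PickerID, SKU, Vendor, Weight, ZoneID} — all of the relation — so {ExpiryDate, SKU, ZoneID} is a candidate key.
{SKU, Weight, ZoneID}⁺ = {Aisle, ExpiryDate, PickerID, SKU, Vendor, Weight, ZoneID} — all of the relation — so {SKU, Weight, ZoneID} is a candidate key.
These are minimal and exhaustive — every other superkey contains one of them.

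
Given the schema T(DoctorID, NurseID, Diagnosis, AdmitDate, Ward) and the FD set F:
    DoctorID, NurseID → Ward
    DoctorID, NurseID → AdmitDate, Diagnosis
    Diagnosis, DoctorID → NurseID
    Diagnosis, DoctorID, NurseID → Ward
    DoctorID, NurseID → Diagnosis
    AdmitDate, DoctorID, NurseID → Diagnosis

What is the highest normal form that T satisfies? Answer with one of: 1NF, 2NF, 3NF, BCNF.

Candidate keys: {Diagnosis, DoctorID}, {DoctorID, NurseID}. Prime attributes: {Diagnosis, DoctorID, NurseID}.
Every FD has a superkey on the left, so the relation is in BCNF.

BCNF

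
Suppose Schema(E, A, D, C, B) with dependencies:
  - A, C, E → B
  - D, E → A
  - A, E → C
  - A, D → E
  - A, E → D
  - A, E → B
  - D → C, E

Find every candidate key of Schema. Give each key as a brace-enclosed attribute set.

{D} is a candidate key since {D}⁺ = {A, B, C, D, E} covers every attribute.
{A, E} is a candidate key since {A, E}⁺ = {A, B, C, D, E} covers every attribute.
No proper subset of any of these is a key, and no other minimal superkey exists.

{A, E}, {D}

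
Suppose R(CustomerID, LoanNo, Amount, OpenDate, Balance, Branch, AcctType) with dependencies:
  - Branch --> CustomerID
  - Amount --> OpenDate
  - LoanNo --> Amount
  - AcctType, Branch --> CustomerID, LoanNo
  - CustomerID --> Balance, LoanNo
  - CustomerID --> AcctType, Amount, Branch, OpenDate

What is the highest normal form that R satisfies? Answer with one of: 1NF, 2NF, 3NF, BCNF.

2NF

Candidate keys: {Branch}, {CustomerID}. Prime attributes: {Branch, CustomerID}.
Amount --> OpenDate breaks BCNF: {Amount}⁺ = {Amount, OpenDate}, so {Amount} is not a superkey.
Amount --> OpenDate has non-prime {OpenDate} on the right and a non-superkey on the left, so 3NF fails.
All keys have size 1, which rules out partial dependencies — 2NF is satisfied.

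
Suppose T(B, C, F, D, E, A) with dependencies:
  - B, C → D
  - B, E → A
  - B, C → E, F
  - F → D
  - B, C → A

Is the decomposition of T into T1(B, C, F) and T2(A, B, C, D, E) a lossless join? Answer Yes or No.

The shared attributes are {B, C} and {B, C}⁺ = {A, B, C, D, E, F}.
This includes all of T1, so the common attributes are a superkey of T1 — the join is lossless.

Yes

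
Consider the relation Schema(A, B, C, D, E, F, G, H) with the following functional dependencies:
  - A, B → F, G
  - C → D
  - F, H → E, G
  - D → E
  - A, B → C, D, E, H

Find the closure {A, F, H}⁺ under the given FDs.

Start with {A, F, H}.
F, H → E, G applies; add {E, G} → now {A, E, F, G, H}.
No further FD applies.

{A, E, F, G, H}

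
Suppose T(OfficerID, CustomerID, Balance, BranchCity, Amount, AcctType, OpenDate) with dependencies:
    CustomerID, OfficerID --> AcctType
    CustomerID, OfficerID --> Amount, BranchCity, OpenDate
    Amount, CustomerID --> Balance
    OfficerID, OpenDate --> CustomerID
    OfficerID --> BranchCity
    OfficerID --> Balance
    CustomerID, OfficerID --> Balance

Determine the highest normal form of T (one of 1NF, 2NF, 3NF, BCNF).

Candidate keys: {CustomerID, OfficerID}, {OfficerID, OpenDate}. Prime attributes: {CustomerID, OfficerID, OpenDate}.
Amount, CustomerID --> Balance breaks BCNF: {Amount, CustomerID}⁺ = {Amount, Balance, CustomerID}, so {Amount, CustomerID} is not a superkey.
Amount, CustomerID --> Balance determines the non-prime attribute {Balance} from a non-superkey — 3NF is violated.
The proper key subset {OfficerID} of {CustomerID, OfficerID} determines non-prime {Balance, BranchCity}, so the relation is not even in 2NF.

1NF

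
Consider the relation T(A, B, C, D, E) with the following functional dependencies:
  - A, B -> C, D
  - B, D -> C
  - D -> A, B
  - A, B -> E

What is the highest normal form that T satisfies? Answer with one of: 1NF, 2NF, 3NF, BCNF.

BCNF

Candidate keys: {A, B}, {D}. Prime attributes: {A, B, D}.
Each dependency's left side is a superkey — BCNF holds.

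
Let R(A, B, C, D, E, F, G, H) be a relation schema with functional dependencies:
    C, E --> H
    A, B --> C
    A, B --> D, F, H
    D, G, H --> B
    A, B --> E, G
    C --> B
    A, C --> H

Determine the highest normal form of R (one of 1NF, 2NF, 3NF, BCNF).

3NF

Candidate keys: {A, B}, {A, C}, {A, D, G, H}. Prime attributes: {A, B, C, D, G, H}.
C, E --> H: {C, E}⁺ = {B, C, E, H}, which is not all of the attributes, so the left side is not a superkey — BCNF is violated.
But every attribute on its right side ({H}) is prime, and the same holds for every other non-superkey FD, so 3NF still holds.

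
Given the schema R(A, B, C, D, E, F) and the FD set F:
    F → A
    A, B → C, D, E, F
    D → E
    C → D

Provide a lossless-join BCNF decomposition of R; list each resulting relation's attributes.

{A, F}; {B, C, F}; {C, D}; {D, E}

Candidate keys of the original relation: {A, B}, {B, F}.
Within {A, B, C, D, E, F}: {F}⁺ ∩ {A, B, C, D, E, F} = {A, F}, not the whole set, so F → A violates BCNF; decompose into {A, F} and {B, C, D, E, F}.
{A, F} is in BCNF.
Within {B, C, D, E, F}: {D}⁺ ∩ {B, C, D, E, F} = {D, E}, not the whole set, so D → E violates BCNF; decompose into {D, E} and {B, C, D, F}.
{D, E} is in BCNF.
Within {B, C, D, F}: {C}⁺ ∩ {B, C, D, F} = {C, D}, not the whole set, so C → D violates BCNF; decompose into {C, D} and {B, C, F}.
{C, D} is in BCNF.
{B, C, F} is in BCNF.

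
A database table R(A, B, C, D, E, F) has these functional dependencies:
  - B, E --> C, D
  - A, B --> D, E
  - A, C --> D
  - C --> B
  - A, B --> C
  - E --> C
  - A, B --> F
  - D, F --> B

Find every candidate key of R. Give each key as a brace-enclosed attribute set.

{A, B}, {A, C}, {A, D, F}, {A, E}

{A} never appears on the right of any FD, so every key must include it.
{A, B}⁺ = {A, B, C, D, E, F} — all of the relation — so {A, B} is a candidate key.
{A, C}⁺ = {A, B, C, D, E, F} — all of the relation — so {A, C} is a candidate key.
{A, E}⁺ = {A, B, C, D, E, F} — all of the relation — so {A, E} is a candidate key.
{A, D, F}⁺ = {A, B, C, D, E, F} — all of the relation — so {A, D, F} is a candidate key.
These are minimal and exhaustive — every other superkey contains one of them.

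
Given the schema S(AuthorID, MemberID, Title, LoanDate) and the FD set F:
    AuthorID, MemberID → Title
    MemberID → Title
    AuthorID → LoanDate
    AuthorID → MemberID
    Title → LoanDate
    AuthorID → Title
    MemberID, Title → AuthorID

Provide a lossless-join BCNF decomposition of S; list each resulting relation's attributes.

{AuthorID, MemberID, Title}; {LoanDate, Title}

Candidate keys of the original relation: {AuthorID}, {MemberID}.
Within {AuthorID, LoanDate, MemberID, Title}: {Title}⁺ ∩ {AuthorID, LoanDate, MemberID, Title} = {LoanDate, Title}, not the whole set, so Title → LoanDate violates BCNF; decompose into {LoanDate, Title} and {AuthorID, MemberID, Title}.
{LoanDate, Title}: every determinant is a superkey — BCNF.
{AuthorID, MemberID, Title}: every determinant is a superkey — BCNF.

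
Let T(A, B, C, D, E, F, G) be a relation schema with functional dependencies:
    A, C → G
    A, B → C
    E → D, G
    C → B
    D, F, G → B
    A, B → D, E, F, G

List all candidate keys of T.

Attributes never on any right-hand side: {A} — every candidate key must contain it.
Closure of {A, B} is {A, B, C, D, E, F, G}, the whole schema; {A, B} is a candidate key.
Closure of {A, C} is {A, B, C, D, E, F, G}, the whole schema; {A, C} is a candidate key.
Closure of {A, E, F} is {A, B, C, D, E, F, G}, the whole schema; {A, E, F} is a candidate key.
Closure of {A, D, F, G} is {A, B, C, D, E, F, G}, the whole schema; {A, D, F, G} is a candidate key.
Any other superkey properly contains one of these, so there are no further candidate keys.

{A, B}, {A, C}, {A, D, F, G}, {A, E, F}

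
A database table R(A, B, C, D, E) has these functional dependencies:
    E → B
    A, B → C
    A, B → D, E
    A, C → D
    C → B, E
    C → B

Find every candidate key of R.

{A, B}, {A, C}, {A, E}

{A} never appears on the right of any FD, so every key must include it.
{A, B} is a candidate key since {A, B}⁺ = {A, B, C, D, E} covers every attribute.
{A, C} is a candidate key since {A, C}⁺ = {A, B, C, D, E} covers every attribute.
{A, E} is a candidate key since {A, E}⁺ = {A, B, C, D, E} covers every attribute.
No proper subset of any of these is a key, and no other minimal superkey exists.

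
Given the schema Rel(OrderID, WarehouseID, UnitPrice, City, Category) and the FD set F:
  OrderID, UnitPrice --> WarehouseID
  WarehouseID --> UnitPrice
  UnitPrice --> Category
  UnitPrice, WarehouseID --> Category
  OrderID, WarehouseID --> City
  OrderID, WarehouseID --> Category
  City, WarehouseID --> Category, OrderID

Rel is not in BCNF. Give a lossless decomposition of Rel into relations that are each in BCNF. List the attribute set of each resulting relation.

Candidate keys of the original relation: {City, WarehouseID}, {OrderID, UnitPrice}, {OrderID, WarehouseID}.
In {Category, City, OrderID, UnitPrice, WarehouseID}, {WarehouseID} is not a superkey ({WarehouseID}⁺ restricted to this set is {Category, UnitPrice, WarehouseID}), so split on WarehouseID --> Category, UnitPrice into {Category, UnitPrice, WarehouseID} and {City, OrderID, WarehouseID}.
In {Category, UnitPrice, WarehouseID}, {UnitPrice} is not a superkey ({UnitPrice}⁺ restricted to this set is {Category, UnitPrice}), so split on UnitPrice --> Category into {Category, UnitPrice} and {UnitPrice, WarehouseID}.
{Category, UnitPrice} is in BCNF.
{UnitPrice, WarehouseID} is in BCNF.
{City, OrderID, WarehouseID} is in BCNF.

{Category, UnitPrice}; {City, OrderID, WarehouseID}; {UnitPrice, WarehouseID}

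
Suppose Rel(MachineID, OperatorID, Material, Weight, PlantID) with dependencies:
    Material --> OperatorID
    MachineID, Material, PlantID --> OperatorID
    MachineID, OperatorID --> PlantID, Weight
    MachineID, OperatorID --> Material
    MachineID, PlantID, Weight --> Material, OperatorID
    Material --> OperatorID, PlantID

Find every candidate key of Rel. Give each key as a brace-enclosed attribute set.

{MachineID, Material}, {MachineID, OperatorID}, {MachineID, PlantID, Weight}

{MachineID} never appears on the right of any FD, so every key must include it.
{MachineID, Material} is a candidate key since {MachineID, Material}⁺ = {MachineID, Material, OperatorID, PlantID, Weight} covers every attribute.
{MachineID, OperatorID} is a candidate key since {MachineID, OperatorID}⁺ = {MachineID, Material, OperatorID, PlantID, Weight} covers every attribute.
{MachineID, PlantID, Weight} is a candidate key since {MachineID, PlantID, Weight}⁺ = {MachineID, Material, OperatorID, PlantID, Weight} covers every attribute.
Any other superkey properly contains one of these, so there are no further candidate keys.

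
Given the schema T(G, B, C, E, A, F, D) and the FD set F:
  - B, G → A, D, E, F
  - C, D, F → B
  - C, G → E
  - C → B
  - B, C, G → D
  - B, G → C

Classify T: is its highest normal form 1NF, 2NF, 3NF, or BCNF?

3NF

Candidate keys: {B, G}, {C, G}. Prime attributes: {B, C, G}.
For C, D, F → B we have {C, D, F}⁺ = {B, C, D, F}; {C, D, F} is not a superkey, so BCNF fails.
But every attribute on its right side ({B}) is prime, and the same holds for every other non-superkey FD, so 3NF still holds.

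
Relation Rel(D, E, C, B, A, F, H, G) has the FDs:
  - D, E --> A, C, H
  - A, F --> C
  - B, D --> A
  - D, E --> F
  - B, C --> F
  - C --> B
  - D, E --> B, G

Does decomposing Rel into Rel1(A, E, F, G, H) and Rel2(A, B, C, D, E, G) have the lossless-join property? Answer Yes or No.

No

Rel1 ∩ Rel2 = {A, E, G}; its closure under F is {A, E, G}.
The closure covers neither Rel1 nor Rel2 entirely; the join is not lossless.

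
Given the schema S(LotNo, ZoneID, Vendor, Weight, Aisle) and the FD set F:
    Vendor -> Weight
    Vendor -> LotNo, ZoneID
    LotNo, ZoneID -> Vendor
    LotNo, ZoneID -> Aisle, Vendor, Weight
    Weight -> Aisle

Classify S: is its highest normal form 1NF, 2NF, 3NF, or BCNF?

2NF

Candidate keys: {LotNo, ZoneID}, {Vendor}. Prime attributes: {LotNo, Vendor, ZoneID}.
Weight -> Aisle: {Weight}⁺ = {Aisle, Weight}, which is not all of the attributes, so the left side is not a superkey — BCNF is violated.
Weight -> Aisle determines the non-prime attribute {Aisle} from a non-superkey — 3NF is violated.
No non-prime attribute depends on a proper subset of any candidate key, so 2NF holds.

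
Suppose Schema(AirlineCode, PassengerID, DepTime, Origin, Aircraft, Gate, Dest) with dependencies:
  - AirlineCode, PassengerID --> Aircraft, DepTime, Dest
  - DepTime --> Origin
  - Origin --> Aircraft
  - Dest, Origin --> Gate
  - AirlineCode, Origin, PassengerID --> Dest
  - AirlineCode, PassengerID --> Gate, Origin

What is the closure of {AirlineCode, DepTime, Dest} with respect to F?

{Aircraft, AirlineCode, DepTime, Dest, Gate, Origin}

Start with {AirlineCode, DepTime, Dest}.
DepTime --> Origin applies; add {Origin} → now {AirlineCode, DepTime, Dest, Origin}.
Origin --> Aircraft applies; add {Aircraft} → now {Aircraft, AirlineCode, DepTime, Dest, Origin}.
Dest, Origin --> Gate applies; add {Gate} → now {Aircraft, AirlineCode, DepTime, Dest, Gate, Origin}.
No further FD applies.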